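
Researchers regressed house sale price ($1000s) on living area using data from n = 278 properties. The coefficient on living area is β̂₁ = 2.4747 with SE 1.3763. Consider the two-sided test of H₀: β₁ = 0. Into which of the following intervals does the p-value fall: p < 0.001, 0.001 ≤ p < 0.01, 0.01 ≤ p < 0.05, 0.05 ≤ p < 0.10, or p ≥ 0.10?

0.05 ≤ p < 0.10

t = 2.4747 / 1.3763 = 1.798.
df = n − 2 = 278 − 2 = 276.
Two-sided p = 2·P(T_{276} > |t|) ≈ 0.0733.
So 0.05 ≤ p < 0.10.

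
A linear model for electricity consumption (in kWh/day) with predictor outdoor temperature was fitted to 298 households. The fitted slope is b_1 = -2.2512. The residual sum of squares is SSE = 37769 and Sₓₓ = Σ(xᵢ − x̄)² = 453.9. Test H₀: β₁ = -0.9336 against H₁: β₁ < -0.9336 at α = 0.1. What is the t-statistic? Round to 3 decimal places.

t = -2.485

MSE = SSE/(n − 2) = 37769/296 = 127.598.
SE(b_1) = √(MSE/Sₓₓ) = √(127.598/453.9) = 0.530203.
t = (-2.2512 − (-0.9336)) / 0.530203 = -2.485.
df = n − 2 = 296.
One-sided p ≈ 0.0068, which is < 0.1, so reject H₀.
There is evidence that the true slope on outdoor temperature is below -0.9336 kWh/day per unit.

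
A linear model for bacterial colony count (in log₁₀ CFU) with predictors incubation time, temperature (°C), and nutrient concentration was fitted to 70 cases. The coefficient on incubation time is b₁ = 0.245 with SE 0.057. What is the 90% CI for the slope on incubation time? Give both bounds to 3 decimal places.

(0.150, 0.340)

df = n − k − 1 = 70 − 3 − 1 = 66.
t* = t_{0.05, 66} = 1.668271.
Margin = t* × SE = 1.668271 × 0.057 = 0.09509.
CI: 0.245 ± 0.09509 → (0.150, 0.340).
With 90% confidence, each one-unit increase in incubation time is associated with a change of between 0.150 and 0.340 log₁₀ CFU in bacterial colony count, holding the other predictors fixed.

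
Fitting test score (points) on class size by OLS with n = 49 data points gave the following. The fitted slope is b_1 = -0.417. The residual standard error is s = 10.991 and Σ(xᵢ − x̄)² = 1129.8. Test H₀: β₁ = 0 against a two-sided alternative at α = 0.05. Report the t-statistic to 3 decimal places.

t = -1.275

SE(b_1) = s/√Sₓₓ = 10.991/√1129.8 = 0.326991.
t = -0.417 / 0.326991 = -1.275.
df = n − 2 = 47.
Two-sided p ≈ 0.2085, which is ≥ 0.05, so fail to reject H₀.
The data do not give significant evidence of an association between class size and test score.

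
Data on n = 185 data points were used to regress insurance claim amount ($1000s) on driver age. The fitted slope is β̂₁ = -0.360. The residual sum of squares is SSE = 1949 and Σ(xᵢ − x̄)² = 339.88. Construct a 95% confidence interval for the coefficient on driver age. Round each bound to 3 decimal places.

MSE = SSE/(n − 2) = 1949/183 = 10.6503.
SE(β̂₁) = √(MSE/Sₓₓ) = √(10.6503/339.88) = 0.177018.
df = n − 2 = 183.
t* = t_{0.025, 183} = 1.973012.
Margin = t* × SE = 1.973012 × 0.177018 = 0.34926.
CI: -0.360 ± 0.34926 → (-0.709, -0.011).
With 95% confidence, each one-unit increase in driver age is associated with a change of between -0.709 and -0.011 $1000s in insurance claim amount.

(-0.709, -0.011)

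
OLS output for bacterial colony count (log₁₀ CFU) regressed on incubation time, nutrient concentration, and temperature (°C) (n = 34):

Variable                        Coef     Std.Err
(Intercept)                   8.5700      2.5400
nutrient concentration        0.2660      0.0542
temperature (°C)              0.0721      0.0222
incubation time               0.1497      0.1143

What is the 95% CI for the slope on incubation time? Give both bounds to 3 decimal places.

(-0.084, 0.383)

Read off: b = 0.1497, SE = 0.1143 for incubation time.
df = n − k − 1 = 34 − 3 − 1 = 30.
t* = t_{0.025, 30} = 2.042272.
Margin = t* × SE = 2.042272 × 0.1143 = 0.23343.
CI: 0.1497 ± 0.23343 → (-0.084, 0.383).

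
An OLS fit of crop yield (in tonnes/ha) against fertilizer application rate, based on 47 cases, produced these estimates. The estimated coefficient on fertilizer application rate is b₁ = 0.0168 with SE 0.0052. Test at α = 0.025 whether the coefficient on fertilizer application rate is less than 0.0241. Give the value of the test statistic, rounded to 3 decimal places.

t = -1.404

H₀: β₁ = 0.0241 vs H₁: β₁ < 0.0241.
t = (b₁ − β₁⁰)/SE = (0.0168 − 0.0241) / 0.0052 = -1.404.
df = n − 2 = 47 − 2 = 45.
One-sided p ≈ 0.0836, which is ≥ 0.025, so fail to reject H₀.
The data do not give significant evidence that the true slope on fertilizer application rate is below 0.0241 tonnes/ha per unit.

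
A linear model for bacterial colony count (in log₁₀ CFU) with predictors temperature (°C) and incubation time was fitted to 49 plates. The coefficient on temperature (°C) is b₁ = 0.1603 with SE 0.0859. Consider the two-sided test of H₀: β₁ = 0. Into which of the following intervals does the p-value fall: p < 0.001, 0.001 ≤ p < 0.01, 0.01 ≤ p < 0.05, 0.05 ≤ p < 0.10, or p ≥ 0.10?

t = 0.1603 / 0.0859 = 1.866.
df = n − k − 1 = 49 − 2 − 1 = 46.
Two-sided p = 2·P(T_{46} > |t|) ≈ 0.0684.
So 0.05 ≤ p < 0.10.

0.05 ≤ p < 0.10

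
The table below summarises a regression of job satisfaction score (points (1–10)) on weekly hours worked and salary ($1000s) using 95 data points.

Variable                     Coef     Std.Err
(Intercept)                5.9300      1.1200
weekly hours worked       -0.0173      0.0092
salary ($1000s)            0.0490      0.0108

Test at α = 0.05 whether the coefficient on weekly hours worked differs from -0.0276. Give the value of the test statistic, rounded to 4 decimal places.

Read off: b = -0.0173, SE = 0.0092 for weekly hours worked.
H₀: β₁ = -0.0276 vs H₁: β₁ ≠ -0.0276.
t = (-0.0173 − (-0.0276)) / 0.0092 = 1.1196.
df = n − k − 1 = 95 − 2 − 1 = 92.
Two-sided p ≈ 0.2658, which is ≥ 0.05, so fail to reject H₀.
The data are consistent with a true slope of -0.0276 points (1–10) per unit of weekly hours worked, holding the other predictors fixed.

t = 1.1196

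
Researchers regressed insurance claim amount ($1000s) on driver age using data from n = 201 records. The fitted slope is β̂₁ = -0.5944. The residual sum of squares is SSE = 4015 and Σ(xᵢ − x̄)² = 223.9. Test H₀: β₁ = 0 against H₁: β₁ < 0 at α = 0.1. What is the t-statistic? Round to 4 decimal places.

MSE = SSE/(n − 2) = 4015/199 = 20.1759.
SE(β̂₁) = √(MSE/Sₓₓ) = √(20.1759/223.9) = 0.300185.
t = -0.5944 / 0.300185 = -1.9801.
df = n − 2 = 199.
One-sided p ≈ 0.0245, which is < 0.1, so reject H₀.
There is evidence that the true slope on driver age is negative.

t = -1.9801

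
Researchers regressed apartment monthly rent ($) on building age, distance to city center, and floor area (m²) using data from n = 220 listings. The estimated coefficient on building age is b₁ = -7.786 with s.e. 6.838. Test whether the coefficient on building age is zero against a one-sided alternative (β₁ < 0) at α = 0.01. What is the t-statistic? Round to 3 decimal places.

H₀: β₁ = 0 vs H₁: β₁ < 0.
t = (b₁ − β₁⁰)/SE = -7.786 / 6.838 = -1.139.
df = n − k − 1 = 220 − 3 − 1 = 216.
One-sided p ≈ 0.1281, which is ≥ 0.01, so fail to reject H₀.
The data do not give significant evidence that the true slope on building age is negative, holding the other predictors fixed.

t = -1.139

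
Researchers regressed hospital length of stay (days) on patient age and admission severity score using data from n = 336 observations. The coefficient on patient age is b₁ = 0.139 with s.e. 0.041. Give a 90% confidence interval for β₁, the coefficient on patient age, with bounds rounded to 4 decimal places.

df = n − k − 1 = 336 − 2 − 1 = 333.
t* = t_{0.05, 333} = 1.649442.
Margin = t* × SE = 1.649442 × 0.041 = 0.067627.
CI: 0.139 ± 0.067627 → (0.0714, 0.2066).
With 90% confidence, each one-unit increase in patient age is associated with a change of between 0.0714 and 0.2066 days in hospital length of stay, holding the other predictors fixed.

(0.0714, 0.2066)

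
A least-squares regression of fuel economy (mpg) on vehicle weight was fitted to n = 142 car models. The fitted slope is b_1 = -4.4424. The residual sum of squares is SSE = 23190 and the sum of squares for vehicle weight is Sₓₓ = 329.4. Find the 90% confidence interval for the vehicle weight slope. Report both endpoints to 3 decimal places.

MSE = SSE/(n − 2) = 23190/140 = 165.643.
SE(b_1) = √(MSE/Sₓₓ) = √(165.643/329.4) = 0.709128.
df = n − 2 = 140.
t* = t_{0.05, 140} = 1.655811.
Margin = t* × SE = 1.655811 × 0.709128 = 1.17418.
CI: -4.4424 ± 1.17418 → (-5.617, -3.268).
With 90% confidence, each one-unit increase in vehicle weight is associated with a change of between -5.617 and -3.268 mpg in fuel economy.

(-5.617, -3.268)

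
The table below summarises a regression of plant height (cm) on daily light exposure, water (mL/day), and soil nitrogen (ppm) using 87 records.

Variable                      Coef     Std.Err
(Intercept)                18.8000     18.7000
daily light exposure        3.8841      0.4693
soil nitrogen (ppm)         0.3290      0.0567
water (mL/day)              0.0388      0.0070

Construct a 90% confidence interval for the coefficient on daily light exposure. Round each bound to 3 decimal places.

Read off: b = 3.8841, SE = 0.4693 for daily light exposure.
df = n − k − 1 = 87 − 3 − 1 = 83.
t* = t_{0.05, 83} = 1.66342.
Margin = t* × SE = 1.66342 × 0.4693 = 0.78064.
CI: 3.8841 ± 0.78064 → (3.103, 4.665).

(3.103, 4.665)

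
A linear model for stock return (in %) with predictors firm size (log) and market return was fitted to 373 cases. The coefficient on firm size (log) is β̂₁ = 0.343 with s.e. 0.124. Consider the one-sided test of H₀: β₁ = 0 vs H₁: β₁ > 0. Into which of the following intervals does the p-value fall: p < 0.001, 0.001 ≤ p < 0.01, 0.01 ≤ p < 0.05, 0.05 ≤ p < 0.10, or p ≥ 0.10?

t = 0.343 / 0.124 = 2.766.
df = n − k − 1 = 373 − 2 − 1 = 370.
One-sided p = P(T_{370} > t) ≈ 0.0030.
So 0.001 ≤ p < 0.01.

0.001 ≤ p < 0.01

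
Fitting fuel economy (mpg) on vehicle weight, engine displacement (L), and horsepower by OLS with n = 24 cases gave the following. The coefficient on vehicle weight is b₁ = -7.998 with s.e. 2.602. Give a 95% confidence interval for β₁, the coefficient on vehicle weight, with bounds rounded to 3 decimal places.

df = n − k − 1 = 24 − 3 − 1 = 20.
t* = t_{0.025, 20} = 2.085963.
Margin = t* × SE = 2.085963 × 2.602 = 5.42768.
CI: -7.998 ± 5.42768 → (-13.426, -2.570).
With 95% confidence, each one-unit increase in vehicle weight is associated with a change of between -13.426 and -2.570 mpg in fuel economy, holding the other predictors fixed.

(-13.426, -2.570)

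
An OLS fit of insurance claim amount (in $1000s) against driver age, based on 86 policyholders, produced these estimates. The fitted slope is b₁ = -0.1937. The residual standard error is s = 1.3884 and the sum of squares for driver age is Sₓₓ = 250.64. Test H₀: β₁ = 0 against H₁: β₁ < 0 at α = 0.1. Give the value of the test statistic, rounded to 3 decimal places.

t = -2.209

SE(b₁) = s/√Sₓₓ = 1.3884/√250.64 = 0.0876979.
t = -0.1937 / 0.0876979 = -2.209.
df = n − 2 = 84.
One-sided p ≈ 0.0150, which is < 0.1, so reject H₀.
There is evidence that the true slope on driver age is negative.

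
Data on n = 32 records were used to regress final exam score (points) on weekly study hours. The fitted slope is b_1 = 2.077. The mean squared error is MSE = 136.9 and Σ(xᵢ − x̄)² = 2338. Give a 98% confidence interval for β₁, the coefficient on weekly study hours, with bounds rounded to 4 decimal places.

SE(b_1) = √(MSE/Sₓₓ) = √(136.9/2338) = 0.24198.
df = n − 2 = 30.
t* = t_{0.01, 30} = 2.457262.
Margin = t* × SE = 2.457262 × 0.24198 = 0.594608.
CI: 2.077 ± 0.594608 → (1.4824, 2.6716).
With 98% confidence, each one-unit increase in weekly study hours is associated with a change of between 1.4824 and 2.6716 points in final exam score.

(1.4824, 2.6716)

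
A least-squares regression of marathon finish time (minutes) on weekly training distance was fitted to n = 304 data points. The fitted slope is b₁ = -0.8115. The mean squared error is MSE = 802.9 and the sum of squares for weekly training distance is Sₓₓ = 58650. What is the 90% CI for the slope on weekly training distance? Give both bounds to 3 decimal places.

SE(b₁) = √(MSE/Sₓₓ) = √(802.9/58650) = 0.117003.
df = n − 2 = 302.
t* = t_{0.05, 302} = 1.649915.
Margin = t* × SE = 1.649915 × 0.117003 = 0.19304.
CI: -0.8115 ± 0.19304 → (-1.005, -0.618).
With 90% confidence, each one-unit increase in weekly training distance is associated with a change of between -1.005 and -0.618 minutes in marathon finish time.

(-1.005, -0.618)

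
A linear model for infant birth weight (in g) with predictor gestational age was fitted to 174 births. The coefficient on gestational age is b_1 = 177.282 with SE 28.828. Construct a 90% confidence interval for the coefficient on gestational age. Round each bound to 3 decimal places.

df = n − 2 = 174 − 2 = 172.
t* = t_{0.05, 172} = 1.653761.
Margin = t* × SE = 1.653761 × 28.828 = 47.67462.
CI: 177.282 ± 47.67462 → (129.607, 224.957).
With 90% confidence, each one-unit increase in gestational age is associated with a change of between 129.607 and 224.957 g in infant birth weight.

(129.607, 224.957)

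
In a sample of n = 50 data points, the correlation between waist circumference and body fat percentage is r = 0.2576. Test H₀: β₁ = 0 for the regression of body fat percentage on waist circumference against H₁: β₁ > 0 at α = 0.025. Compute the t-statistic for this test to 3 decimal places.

t = r·√(n − 2)/√(1 − r²) = 0.2576·√48/√0.933642 = 1.847.
df = n − 2 = 48.
One-sided p ≈ 0.0355, which is ≥ 0.025, so fail to reject H₀.
The data do not give significant evidence of a linear association between waist circumference and body fat percentage.

t = 1.847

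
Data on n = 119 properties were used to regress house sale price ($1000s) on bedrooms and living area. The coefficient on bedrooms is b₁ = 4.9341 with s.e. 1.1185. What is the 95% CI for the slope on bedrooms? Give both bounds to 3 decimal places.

df = n − k − 1 = 119 − 2 − 1 = 116.
t* = t_{0.025, 116} = 1.980626.
Margin = t* × SE = 1.980626 × 1.1185 = 2.21533.
CI: 4.9341 ± 2.21533 → (2.719, 7.149).
With 95% confidence, each one-unit increase in bedrooms is associated with a change of between 2.719 and 7.149 $1000s in house sale price, holding the other predictors fixed.

(2.719, 7.149)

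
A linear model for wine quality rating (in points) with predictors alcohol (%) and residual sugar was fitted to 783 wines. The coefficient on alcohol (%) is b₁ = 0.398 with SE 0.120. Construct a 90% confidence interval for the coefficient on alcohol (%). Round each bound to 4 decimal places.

df = n − k − 1 = 783 − 2 − 1 = 780.
t* = t_{0.05, 780} = 1.64681.
Margin = t* × SE = 1.64681 × 0.120 = 0.197617.
CI: 0.398 ± 0.197617 → (0.2004, 0.5956).
With 90% confidence, each one-unit increase in alcohol (%) is associated with a change of between 0.2004 and 0.5956 points in wine quality rating, holding the other predictors fixed.

(0.2004, 0.5956)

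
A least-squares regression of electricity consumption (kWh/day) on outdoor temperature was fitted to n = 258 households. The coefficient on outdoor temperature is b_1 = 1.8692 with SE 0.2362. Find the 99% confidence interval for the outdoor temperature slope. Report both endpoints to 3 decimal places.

df = n − 2 = 258 − 2 = 256.
t* = t_{0.005, 256} = 2.59517.
Margin = t* × SE = 2.59517 × 0.2362 = 0.61298.
CI: 1.8692 ± 0.61298 → (1.256, 2.482).
With 99% confidence, each one-unit increase in outdoor temperature is associated with a change of between 1.256 and 2.482 kWh/day in electricity consumption.

(1.256, 2.482)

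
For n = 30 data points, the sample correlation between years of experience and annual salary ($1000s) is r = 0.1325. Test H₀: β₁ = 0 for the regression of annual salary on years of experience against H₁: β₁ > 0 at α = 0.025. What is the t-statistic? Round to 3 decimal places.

t = r·√(n − 2)/√(1 − r²) = 0.1325·√28/√0.982444 = 0.707.
df = n − 2 = 28.
One-sided p ≈ 0.2426, which is ≥ 0.025, so fail to reject H₀.
The data do not give significant evidence of a linear association between years of experience and annual salary.

t = 0.707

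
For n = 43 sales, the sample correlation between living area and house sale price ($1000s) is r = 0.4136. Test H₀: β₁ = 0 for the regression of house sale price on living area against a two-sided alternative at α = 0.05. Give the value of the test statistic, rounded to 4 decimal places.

t = 2.9088

t = r·√(n − 2)/√(1 − r²) = 0.4136·√41/√0.828935 = 2.9088.
df = n − 2 = 41.
Two-sided p ≈ 0.0058, which is < 0.05, so reject H₀.
There is evidence of a linear association between living area and house sale price.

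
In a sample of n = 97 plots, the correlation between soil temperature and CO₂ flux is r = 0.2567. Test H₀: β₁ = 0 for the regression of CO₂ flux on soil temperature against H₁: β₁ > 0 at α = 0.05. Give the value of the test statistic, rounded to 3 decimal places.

t = 2.589

t = r·√(n − 2)/√(1 − r²) = 0.2567·√95/√0.934105 = 2.589.
df = n − 2 = 95.
One-sided p ≈ 0.0056, which is < 0.05, so reject H₀.
There is evidence of a linear association between soil temperature and CO₂ flux.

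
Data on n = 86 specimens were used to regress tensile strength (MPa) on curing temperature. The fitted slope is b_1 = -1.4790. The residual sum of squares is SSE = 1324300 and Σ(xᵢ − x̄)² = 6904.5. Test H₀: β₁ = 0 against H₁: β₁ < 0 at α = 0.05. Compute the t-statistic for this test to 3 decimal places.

MSE = SSE/(n − 2) = 1324300/84 = 15765.5.
SE(b_1) = √(MSE/Sₓₓ) = √(15765.5/6904.5) = 1.51108.
t = -1.4790 / 1.51108 = -0.979.
df = n − 2 = 84.
One-sided p ≈ 0.1653, which is ≥ 0.05, so fail to reject H₀.
The data do not give significant evidence that the true slope on curing temperature is negative.

t = -0.979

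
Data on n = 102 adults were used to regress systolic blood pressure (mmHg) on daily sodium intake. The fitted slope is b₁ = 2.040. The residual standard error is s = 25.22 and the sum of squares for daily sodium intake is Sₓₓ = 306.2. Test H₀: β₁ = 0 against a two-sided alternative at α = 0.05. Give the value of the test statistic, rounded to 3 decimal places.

t = 1.415

SE(b₁) = s/√Sₓₓ = 25.22/√306.2 = 1.44126.
t = 2.040 / 1.44126 = 1.415.
df = n − 2 = 100.
Two-sided p ≈ 0.1600, which is ≥ 0.05, so fail to reject H₀.
The data do not give significant evidence of an association between daily sodium intake and systolic blood pressure.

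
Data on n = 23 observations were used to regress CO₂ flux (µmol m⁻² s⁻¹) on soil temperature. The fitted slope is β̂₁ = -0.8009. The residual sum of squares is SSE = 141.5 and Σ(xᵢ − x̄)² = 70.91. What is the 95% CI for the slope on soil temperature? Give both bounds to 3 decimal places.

(-1.442, -0.160)

MSE = SSE/(n − 2) = 141.5/21 = 6.7381.
SE(β̂₁) = √(MSE/Sₓₓ) = √(6.7381/70.91) = 0.308258.
df = n − 2 = 21.
t* = t_{0.025, 21} = 2.079614.
Margin = t* × SE = 2.079614 × 0.308258 = 0.64106.
CI: -0.8009 ± 0.64106 → (-1.442, -0.160).
With 95% confidence, each one-unit increase in soil temperature is associated with a change of between -1.442 and -0.160 µmol m⁻² s⁻¹ in CO₂ flux.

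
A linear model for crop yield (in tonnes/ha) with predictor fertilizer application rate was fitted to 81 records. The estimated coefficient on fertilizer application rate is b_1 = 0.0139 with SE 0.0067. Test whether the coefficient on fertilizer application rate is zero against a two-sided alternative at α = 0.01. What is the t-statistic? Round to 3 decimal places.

H₀: β₁ = 0 vs H₁: β₁ ≠ 0.
t = (b_1 − β₁⁰)/SE = 0.0139 / 0.0067 = 2.075.
df = n − 2 = 81 − 2 = 79.
Two-sided p ≈ 0.0413, which is ≥ 0.01, so fail to reject H₀.
The data do not give significant evidence of an association between fertilizer application rate and crop yield.

t = 2.075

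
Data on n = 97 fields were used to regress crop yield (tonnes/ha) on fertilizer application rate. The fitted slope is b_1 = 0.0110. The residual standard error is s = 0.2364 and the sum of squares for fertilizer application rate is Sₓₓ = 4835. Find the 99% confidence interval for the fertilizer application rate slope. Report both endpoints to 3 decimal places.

SE(b_1) = s/√Sₓₓ = 0.2364/√4835 = 0.00339977.
df = n − 2 = 95.
t* = t_{0.005, 95} = 2.628576.
Margin = t* × SE = 2.628576 × 0.00339977 = 0.00894.
CI: 0.0110 ± 0.00894 → (0.002, 0.020).
With 99% confidence, each one-unit increase in fertilizer application rate is associated with a change of between 0.002 and 0.020 tonnes/ha in crop yield.

(0.002, 0.020)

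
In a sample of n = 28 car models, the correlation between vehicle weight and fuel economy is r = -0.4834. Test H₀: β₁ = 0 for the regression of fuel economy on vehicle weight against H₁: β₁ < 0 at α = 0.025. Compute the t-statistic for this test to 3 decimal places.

t = r·√(n − 2)/√(1 − r²) = -0.4834·√26/√0.766324 = -2.816.
df = n − 2 = 26.
One-sided p ≈ 0.0046, which is < 0.025, so reject H₀.
There is evidence of a linear association between vehicle weight and fuel economy.

t = -2.816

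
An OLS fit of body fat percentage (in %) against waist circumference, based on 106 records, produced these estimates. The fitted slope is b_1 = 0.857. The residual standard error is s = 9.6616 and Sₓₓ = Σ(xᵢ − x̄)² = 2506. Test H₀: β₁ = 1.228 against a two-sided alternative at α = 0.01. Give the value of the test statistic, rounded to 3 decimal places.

t = -1.922

SE(b_1) = s/√Sₓₓ = 9.6616/√2506 = 0.193001.
t = (0.857 − 1.228) / 0.193001 = -1.922.
df = n − 2 = 104.
Two-sided p ≈ 0.0573, which is ≥ 0.01, so fail to reject H₀.
The data are consistent with a true slope of 1.228 % per unit of waist circumference.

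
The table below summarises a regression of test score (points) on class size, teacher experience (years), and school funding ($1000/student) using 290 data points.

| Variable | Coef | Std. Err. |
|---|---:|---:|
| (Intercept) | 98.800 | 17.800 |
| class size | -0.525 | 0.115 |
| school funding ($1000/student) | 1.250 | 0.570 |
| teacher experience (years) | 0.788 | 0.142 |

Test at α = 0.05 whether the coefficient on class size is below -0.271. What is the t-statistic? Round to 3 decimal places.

t = -2.209

Read off: b = -0.525, SE = 0.115 for class size.
H₀: β₁ = -0.271 vs H₁: β₁ < -0.271.
t = (-0.525 − (-0.271)) / 0.115 = -2.209.
df = n − k − 1 = 290 − 3 − 1 = 286.
One-sided p ≈ 0.0140, which is < 0.05, so reject H₀.
There is evidence that the true slope on class size is below -0.271 points per unit, holding the other predictors fixed.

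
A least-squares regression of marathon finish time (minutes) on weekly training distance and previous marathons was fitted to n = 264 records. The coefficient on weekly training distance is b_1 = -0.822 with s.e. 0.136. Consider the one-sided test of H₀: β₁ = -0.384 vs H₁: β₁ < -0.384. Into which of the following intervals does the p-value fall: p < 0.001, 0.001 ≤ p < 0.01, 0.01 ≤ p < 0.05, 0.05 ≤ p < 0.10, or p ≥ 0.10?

p < 0.001

t = (-0.822 − (-0.384)) / 0.136 = -3.221.
df = n − k − 1 = 264 − 2 − 1 = 261.
One-sided p = P(T_{261} < t) ≈ 0.0007.
So p < 0.001.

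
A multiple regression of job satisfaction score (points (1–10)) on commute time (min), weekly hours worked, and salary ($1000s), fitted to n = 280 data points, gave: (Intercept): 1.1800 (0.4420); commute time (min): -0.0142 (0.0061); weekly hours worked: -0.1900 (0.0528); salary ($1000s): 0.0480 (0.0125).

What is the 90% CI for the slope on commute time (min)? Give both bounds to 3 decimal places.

Read off: b = -0.0142, SE = 0.0061 for commute time (min).
df = n − k − 1 = 280 − 3 − 1 = 276.
t* = t_{0.05, 276} = 1.650393.
Margin = t* × SE = 1.650393 × 0.0061 = 0.01007.
CI: -0.0142 ± 0.01007 → (-0.024, -0.004).

(-0.024, -0.004)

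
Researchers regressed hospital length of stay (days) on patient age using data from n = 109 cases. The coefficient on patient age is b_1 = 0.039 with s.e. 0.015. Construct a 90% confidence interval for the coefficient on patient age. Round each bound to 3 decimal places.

df = n − 2 = 109 − 2 = 107.
t* = t_{0.05, 107} = 1.659219.
Margin = t* × SE = 1.659219 × 0.015 = 0.02489.
CI: 0.039 ± 0.02489 → (0.014, 0.064).
With 90% confidence, each one-unit increase in patient age is associated with a change of between 0.014 and 0.064 days in hospital length of stay.

(0.014, 0.064)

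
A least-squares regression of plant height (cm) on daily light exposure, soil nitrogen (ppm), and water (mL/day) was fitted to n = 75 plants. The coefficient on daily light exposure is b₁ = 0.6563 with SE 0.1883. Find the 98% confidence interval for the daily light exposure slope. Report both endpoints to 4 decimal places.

(0.2081, 1.1045)

df = n − k − 1 = 75 − 3 − 1 = 71.
t* = t_{0.01, 71} = 2.380024.
Margin = t* × SE = 2.380024 × 0.1883 = 0.448158.
CI: 0.6563 ± 0.448158 → (0.2081, 1.1045).
With 98% confidence, each one-unit increase in daily light exposure is associated with a change of between 0.2081 and 1.1045 cm in plant height, holding the other predictors fixed.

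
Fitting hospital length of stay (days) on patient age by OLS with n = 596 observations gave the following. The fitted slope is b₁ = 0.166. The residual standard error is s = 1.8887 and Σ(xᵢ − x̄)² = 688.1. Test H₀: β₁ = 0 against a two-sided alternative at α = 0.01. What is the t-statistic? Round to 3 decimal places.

t = 2.306

SE(b₁) = s/√Sₓₓ = 1.8887/√688.1 = 0.0720008.
t = 0.166 / 0.0720008 = 2.306.
df = n − 2 = 594.
Two-sided p ≈ 0.0215, which is ≥ 0.01, so fail to reject H₀.
The data do not give significant evidence of an association between patient age and hospital length of stay.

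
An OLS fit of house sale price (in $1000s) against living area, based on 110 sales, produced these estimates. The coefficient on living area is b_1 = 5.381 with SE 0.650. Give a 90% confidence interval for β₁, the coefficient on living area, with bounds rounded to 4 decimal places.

(4.3026, 6.4594)

df = n − 2 = 110 − 2 = 108.
t* = t_{0.05, 108} = 1.659085.
Margin = t* × SE = 1.659085 × 0.650 = 1.078405.
CI: 5.381 ± 1.078405 → (4.3026, 6.4594).
With 90% confidence, each one-unit increase in living area is associated with a change of between 4.3026 and 6.4594 $1000s in house sale price.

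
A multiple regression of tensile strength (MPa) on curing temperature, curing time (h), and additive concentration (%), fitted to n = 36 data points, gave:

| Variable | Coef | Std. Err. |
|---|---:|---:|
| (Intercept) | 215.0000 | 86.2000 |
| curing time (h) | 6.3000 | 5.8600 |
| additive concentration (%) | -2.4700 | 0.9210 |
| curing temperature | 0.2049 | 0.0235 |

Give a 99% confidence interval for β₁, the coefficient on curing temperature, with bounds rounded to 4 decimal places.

(0.1405, 0.2693)

Read off: b = 0.2049, SE = 0.0235 for curing temperature.
df = n − k − 1 = 36 − 3 − 1 = 32.
t* = t_{0.005, 32} = 2.738481.
Margin = t* × SE = 2.738481 × 0.0235 = 0.064354.
CI: 0.2049 ± 0.064354 → (0.1405, 0.2693).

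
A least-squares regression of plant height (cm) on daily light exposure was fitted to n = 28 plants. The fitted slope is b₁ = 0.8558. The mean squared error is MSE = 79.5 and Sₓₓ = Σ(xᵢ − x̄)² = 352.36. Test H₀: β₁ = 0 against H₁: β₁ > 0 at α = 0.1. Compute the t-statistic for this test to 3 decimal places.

SE(b₁) = √(MSE/Sₓₓ) = √(79.5/352.36) = 0.474996.
t = 0.8558 / 0.474996 = 1.802.
df = n − 2 = 26.
One-sided p ≈ 0.0416, which is < 0.1, so reject H₀.
There is evidence that the true slope on daily light exposure is positive.

t = 1.802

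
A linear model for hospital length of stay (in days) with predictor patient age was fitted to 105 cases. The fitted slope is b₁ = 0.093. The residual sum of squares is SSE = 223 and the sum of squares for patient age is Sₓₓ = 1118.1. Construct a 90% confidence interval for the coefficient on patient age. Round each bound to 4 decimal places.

(0.0200, 0.1660)

MSE = SSE/(n − 2) = 223/103 = 2.16505.
SE(b₁) = √(MSE/Sₓₓ) = √(2.16505/1118.1) = 0.0440041.
df = n − 2 = 103.
t* = t_{0.05, 103} = 1.659782.
Margin = t* × SE = 1.659782 × 0.0440041 = 0.073037.
CI: 0.093 ± 0.073037 → (0.0200, 0.1660).
With 90% confidence, each one-unit increase in patient age is associated with a change of between 0.0200 and 0.1660 days in hospital length of stay.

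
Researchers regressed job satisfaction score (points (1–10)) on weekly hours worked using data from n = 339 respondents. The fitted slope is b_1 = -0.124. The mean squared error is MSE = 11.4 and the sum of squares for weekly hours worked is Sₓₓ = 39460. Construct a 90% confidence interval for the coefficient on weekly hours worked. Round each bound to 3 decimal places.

(-0.152, -0.096)

SE(b_1) = √(MSE/Sₓₓ) = √(11.4/39460) = 0.0169971.
df = n − 2 = 337.
t* = t_{0.05, 337} = 1.649388.
Margin = t* × SE = 1.649388 × 0.0169971 = 0.02803.
CI: -0.124 ± 0.02803 → (-0.152, -0.096).
With 90% confidence, each one-unit increase in weekly hours worked is associated with a change of between -0.152 and -0.096 points (1–10) in job satisfaction score.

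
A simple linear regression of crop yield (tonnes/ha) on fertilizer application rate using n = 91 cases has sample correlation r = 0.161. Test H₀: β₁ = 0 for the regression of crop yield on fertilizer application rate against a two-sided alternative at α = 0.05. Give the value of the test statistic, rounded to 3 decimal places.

t = r·√(n − 2)/√(1 − r²) = 0.161·√89/√0.974079 = 1.539.
df = n − 2 = 89.
Two-sided p ≈ 0.1274, which is ≥ 0.05, so fail to reject H₀.
The data do not give significant evidence of a linear association between fertilizer application rate and crop yield.

t = 1.539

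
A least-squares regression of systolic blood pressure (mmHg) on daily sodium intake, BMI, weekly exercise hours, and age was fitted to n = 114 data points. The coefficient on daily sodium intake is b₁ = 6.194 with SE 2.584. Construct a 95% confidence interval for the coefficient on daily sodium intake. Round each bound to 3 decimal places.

df = n − k − 1 = 114 − 4 − 1 = 109.
t* = t_{0.025, 109} = 1.981967.
Margin = t* × SE = 1.981967 × 2.584 = 5.12140.
CI: 6.194 ± 5.12140 → (1.073, 11.315).
With 95% confidence, each one-unit increase in daily sodium intake is associated with a change of between 1.073 and 11.315 mmHg in systolic blood pressure, holding the other predictors fixed.

(1.073, 11.315)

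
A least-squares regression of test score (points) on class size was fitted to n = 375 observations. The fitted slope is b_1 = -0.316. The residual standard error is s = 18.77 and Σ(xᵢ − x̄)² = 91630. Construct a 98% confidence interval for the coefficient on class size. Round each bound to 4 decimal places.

SE(b_1) = s/√Sₓₓ = 18.77/√91630 = 0.0620077.
df = n − 2 = 373.
t* = t_{0.01, 373} = 2.336387.
Margin = t* × SE = 2.336387 × 0.0620077 = 0.144874.
CI: -0.316 ± 0.144874 → (-0.4609, -0.1711).
With 98% confidence, each one-unit increase in class size is associated with a change of between -0.4609 and -0.1711 points in test score.

(-0.4609, -0.1711)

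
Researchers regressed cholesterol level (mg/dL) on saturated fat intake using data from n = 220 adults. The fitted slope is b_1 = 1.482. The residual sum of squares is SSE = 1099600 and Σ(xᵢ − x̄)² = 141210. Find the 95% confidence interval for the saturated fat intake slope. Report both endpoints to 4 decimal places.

MSE = SSE/(n − 2) = 1099600/218 = 5044.04.
SE(b_1) = √(MSE/Sₓₓ) = √(5044.04/141210) = 0.188998.
df = n − 2 = 218.
t* = t_{0.025, 218} = 1.970906.
Margin = t* × SE = 1.970906 × 0.188998 = 0.372497.
CI: 1.482 ± 0.372497 → (1.1095, 1.8545).
With 95% confidence, each one-unit increase in saturated fat intake is associated with a change of between 1.1095 and 1.8545 mg/dL in cholesterol level.

(1.1095, 1.8545)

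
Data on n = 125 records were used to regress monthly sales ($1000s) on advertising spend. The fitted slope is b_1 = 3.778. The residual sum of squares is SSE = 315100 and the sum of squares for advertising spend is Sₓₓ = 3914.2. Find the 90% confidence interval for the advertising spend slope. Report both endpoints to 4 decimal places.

(2.4372, 5.1188)

MSE = SSE/(n − 2) = 315100/123 = 2561.79.
SE(b_1) = √(MSE/Sₓₓ) = √(2561.79/3914.2) = 0.809003.
df = n − 2 = 123.
t* = t_{0.05, 123} = 1.657336.
Margin = t* × SE = 1.657336 × 0.809003 = 1.340790.
CI: 3.778 ± 1.340790 → (2.4372, 5.1188).
With 90% confidence, each one-unit increase in advertising spend is associated with a change of between 2.4372 and 5.1188 $1000s in monthly sales.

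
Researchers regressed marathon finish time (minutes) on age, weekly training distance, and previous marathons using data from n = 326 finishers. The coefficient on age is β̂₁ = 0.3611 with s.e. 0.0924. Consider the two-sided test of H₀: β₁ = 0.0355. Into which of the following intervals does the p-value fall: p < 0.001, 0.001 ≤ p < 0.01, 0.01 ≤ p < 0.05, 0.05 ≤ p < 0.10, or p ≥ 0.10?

t = (0.3611 − 0.0355) / 0.0924 = 3.524.
df = n − k − 1 = 326 − 3 − 1 = 322.
Two-sided p = 2·P(T_{322} > |t|) ≈ 0.0005.
So p < 0.001.

p < 0.001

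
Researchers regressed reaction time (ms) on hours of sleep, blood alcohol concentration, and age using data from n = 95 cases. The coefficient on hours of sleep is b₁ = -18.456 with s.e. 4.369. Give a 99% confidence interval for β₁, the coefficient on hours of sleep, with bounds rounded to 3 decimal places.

df = n − k − 1 = 95 − 3 − 1 = 91.
t* = t_{0.005, 91} = 2.63094.
Margin = t* × SE = 2.63094 × 4.369 = 11.49458.
CI: -18.456 ± 11.49458 → (-29.951, -6.961).
With 99% confidence, each one-unit increase in hours of sleep is associated with a change of between -29.951 and -6.961 ms in reaction time, holding the other predictors fixed.

(-29.951, -6.961)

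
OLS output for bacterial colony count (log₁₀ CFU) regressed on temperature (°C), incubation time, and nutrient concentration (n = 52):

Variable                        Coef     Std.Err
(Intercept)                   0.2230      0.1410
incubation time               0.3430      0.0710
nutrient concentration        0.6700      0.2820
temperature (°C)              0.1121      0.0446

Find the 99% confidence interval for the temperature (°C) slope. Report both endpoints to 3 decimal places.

(-0.008, 0.232)

Read off: b = 0.1121, SE = 0.0446 for temperature (°C).
df = n − k − 1 = 52 − 3 − 1 = 48.
t* = t_{0.005, 48} = 2.682204.
Margin = t* × SE = 2.682204 × 0.0446 = 0.11963.
CI: 0.1121 ± 0.11963 → (-0.008, 0.232).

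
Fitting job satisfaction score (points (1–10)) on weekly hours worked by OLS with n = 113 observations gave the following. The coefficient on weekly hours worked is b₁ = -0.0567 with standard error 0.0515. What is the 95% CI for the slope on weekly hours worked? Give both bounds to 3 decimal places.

(-0.159, 0.045)

df = n − 2 = 113 − 2 = 111.
t* = t_{0.025, 111} = 1.981567.
Margin = t* × SE = 1.981567 × 0.0515 = 0.10205.
CI: -0.0567 ± 0.10205 → (-0.159, 0.045).
With 95% confidence, each one-unit increase in weekly hours worked is associated with a change of between -0.159 and 0.045 points (1–10) in job satisfaction score.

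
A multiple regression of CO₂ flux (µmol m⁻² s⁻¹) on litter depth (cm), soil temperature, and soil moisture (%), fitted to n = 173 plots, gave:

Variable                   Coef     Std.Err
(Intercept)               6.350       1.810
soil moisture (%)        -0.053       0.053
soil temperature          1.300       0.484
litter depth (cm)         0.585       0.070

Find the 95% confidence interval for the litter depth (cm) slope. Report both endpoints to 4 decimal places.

Read off: b = 0.585, SE = 0.070 for litter depth (cm).
df = n − k − 1 = 173 − 3 − 1 = 169.
t* = t_{0.025, 169} = 1.9741.
Margin = t* × SE = 1.9741 × 0.070 = 0.138187.
CI: 0.585 ± 0.138187 → (0.4468, 0.7232).

(0.4468, 0.7232)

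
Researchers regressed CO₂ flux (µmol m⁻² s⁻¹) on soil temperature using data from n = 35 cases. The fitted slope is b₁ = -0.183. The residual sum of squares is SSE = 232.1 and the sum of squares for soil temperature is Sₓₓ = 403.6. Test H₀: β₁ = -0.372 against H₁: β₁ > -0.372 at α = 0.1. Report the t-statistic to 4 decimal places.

t = 1.4317

MSE = SSE/(n − 2) = 232.1/33 = 7.03333.
SE(b₁) = √(MSE/Sₓₓ) = √(7.03333/403.6) = 0.132009.
t = (-0.183 − (-0.372)) / 0.132009 = 1.4317.
df = n − 2 = 33.
One-sided p ≈ 0.0808, which is < 0.1, so reject H₀.
There is evidence that the true slope on soil temperature exceeds -0.372 µmol m⁻² s⁻¹ per unit.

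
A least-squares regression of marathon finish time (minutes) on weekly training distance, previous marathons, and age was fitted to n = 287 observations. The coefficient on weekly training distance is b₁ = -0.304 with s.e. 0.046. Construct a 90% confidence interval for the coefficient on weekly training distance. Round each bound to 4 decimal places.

(-0.3799, -0.2281)

df = n − k − 1 = 287 − 3 − 1 = 283.
t* = t_{0.05, 283} = 1.650256.
Margin = t* × SE = 1.650256 × 0.046 = 0.075912.
CI: -0.304 ± 0.075912 → (-0.3799, -0.2281).
With 90% confidence, each one-unit increase in weekly training distance is associated with a change of between -0.3799 and -0.2281 minutes in marathon finish time, holding the other predictors fixed.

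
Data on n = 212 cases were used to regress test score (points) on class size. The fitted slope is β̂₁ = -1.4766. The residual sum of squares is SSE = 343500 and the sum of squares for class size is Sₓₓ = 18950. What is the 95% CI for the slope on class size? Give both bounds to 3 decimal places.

(-2.056, -0.897)

MSE = SSE/(n − 2) = 343500/210 = 1635.71.
SE(β̂₁) = √(MSE/Sₓₓ) = √(1635.71/18950) = 0.293798.
df = n − 2 = 210.
t* = t_{0.025, 210} = 1.971325.
Margin = t* × SE = 1.971325 × 0.293798 = 0.57917.
CI: -1.4766 ± 0.57917 → (-2.056, -0.897).
With 95% confidence, each one-unit increase in class size is associated with a change of between -2.056 and -0.897 points in test score.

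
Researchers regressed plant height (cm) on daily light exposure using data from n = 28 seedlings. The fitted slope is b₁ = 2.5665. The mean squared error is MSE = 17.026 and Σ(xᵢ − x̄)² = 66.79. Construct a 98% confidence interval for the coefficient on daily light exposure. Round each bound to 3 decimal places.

SE(b₁) = √(MSE/Sₓₓ) = √(17.026/66.79) = 0.504894.
df = n − 2 = 26.
t* = t_{0.01, 26} = 2.47863.
Margin = t* × SE = 2.47863 × 0.504894 = 1.25145.
CI: 2.5665 ± 1.25145 → (1.315, 3.818).
With 98% confidence, each one-unit increase in daily light exposure is associated with a change of between 1.315 and 3.818 cm in plant height.

(1.315, 3.818)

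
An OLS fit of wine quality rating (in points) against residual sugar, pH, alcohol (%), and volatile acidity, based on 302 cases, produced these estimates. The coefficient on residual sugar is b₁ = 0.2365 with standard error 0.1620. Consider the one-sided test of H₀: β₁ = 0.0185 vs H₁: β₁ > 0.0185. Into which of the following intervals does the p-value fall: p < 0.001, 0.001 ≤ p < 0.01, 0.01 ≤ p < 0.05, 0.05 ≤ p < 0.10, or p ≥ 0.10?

0.05 ≤ p < 0.10

t = (0.2365 − 0.0185) / 0.1620 = 1.346.
df = n − k − 1 = 302 − 4 − 1 = 297.
One-sided p = P(T_{297} > t) ≈ 0.0897.
So 0.05 ≤ p < 0.10.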